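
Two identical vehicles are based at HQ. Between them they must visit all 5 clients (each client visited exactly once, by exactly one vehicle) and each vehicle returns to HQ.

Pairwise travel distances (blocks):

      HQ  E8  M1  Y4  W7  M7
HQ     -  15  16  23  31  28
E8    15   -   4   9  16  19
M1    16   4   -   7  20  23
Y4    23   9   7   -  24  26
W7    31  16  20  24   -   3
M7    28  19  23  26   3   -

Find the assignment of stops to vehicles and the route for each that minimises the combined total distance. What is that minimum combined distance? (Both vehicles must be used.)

108 blocks — the smallest possible combined total.

Try each way of splitting the stops between the two vehicles (each non-empty) and, for each split, find the best tour for each vehicle:
  {E8} + {M1, Y4, W7, M7}: 30 + 78 = 108
  {M1} + {E8, Y4, W7, M7}: 32 + 79 = 111
  {E8, M1} + {Y4, W7, M7}: 35 + 78 = 113
  {Y4} + {E8, M1, W7, M7}: 46 + 67 = 113
  {E8, Y4} + {M1, W7, M7}: 47 + 67 = 114
  {M1, Y4} + {E8, W7, M7}: 46 + 62 = 108
  … (15 splits in total)
Best: vehicle 1 HQ → E8 → HQ = 30; vehicle 2 HQ → M1 → Y4 → W7 → M7 → HQ = 78; combined 108.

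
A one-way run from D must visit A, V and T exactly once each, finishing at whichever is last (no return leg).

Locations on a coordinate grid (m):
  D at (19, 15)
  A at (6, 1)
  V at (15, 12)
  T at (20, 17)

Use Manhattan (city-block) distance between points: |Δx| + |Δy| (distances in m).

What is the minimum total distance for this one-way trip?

There are 3! = 6 possible orderings.
D → A → V → T: 27+20+10 = 57
D → A → T → V: 27+30+10 = 67
D → V → A → T: 7+20+30 = 57
D → V → T → A: 7+10+30 = 47
D → T → A → V: 3+30+20 = 53
D → T → V → A: 3+10+20 = 33
The minimum is 33.
One shortest path: D → T → V → A.

Shortest open route: 33 m.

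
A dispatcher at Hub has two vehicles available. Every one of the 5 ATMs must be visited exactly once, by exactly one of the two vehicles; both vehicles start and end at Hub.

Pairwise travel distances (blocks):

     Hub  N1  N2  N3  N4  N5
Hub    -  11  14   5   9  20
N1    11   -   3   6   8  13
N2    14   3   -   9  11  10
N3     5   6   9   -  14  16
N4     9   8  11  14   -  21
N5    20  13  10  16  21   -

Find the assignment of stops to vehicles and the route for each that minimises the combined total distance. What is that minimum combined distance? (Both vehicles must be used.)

60 blocks — the smallest possible combined total.

Try each way of splitting the stops between the two vehicles (each non-empty) and, for each split, find the best tour for each vehicle:
  {N1} + {N2, N3, N4, N5}: 22 + 51 = 73
  {N2} + {N1, N3, N4, N5}: 28 + 51 = 79
  {N1, N2} + {N3, N4, N5}: 28 + 51 = 79
  {N3} + {N1, N2, N4, N5}: 10 + 50 = 60
  {N1, N3} + {N2, N4, N5}: 22 + 50 = 72
  {N2, N3} + {N1, N4, N5}: 28 + 50 = 78
  … (15 splits in total)
Best: vehicle 1 Hub → N3 → Hub = 10; vehicle 2 Hub → N4 → N1 → N2 → N5 → Hub = 50; combined 60.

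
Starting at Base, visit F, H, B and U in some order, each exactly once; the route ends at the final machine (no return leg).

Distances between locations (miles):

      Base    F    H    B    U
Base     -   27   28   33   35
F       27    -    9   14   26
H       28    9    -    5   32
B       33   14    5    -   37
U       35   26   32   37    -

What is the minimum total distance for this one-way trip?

There are 4! = 24 possible orderings.
Base→F→H→B→U: 27+9+5+37 = 78
Base→F→H→U→B: 27+9+32+37 = 105
Base→F→B→H→U: 27+14+5+32 = 78
Base→F→B→U→H: 27+14+37+32 = 110
Base→F→U→H→B: 27+26+32+5 = 90
Base→F→U→B→H: 27+26+37+5 = 95
Base→H→F→B→U: 28+9+14+37 = 88
Base→H→F→U→B: 28+9+26+37 = 100
Base→H→B→F→U: 28+5+14+26 = 73
Base→H→B→U→F: 28+5+37+26 = 96
Base→H→U→F→B: 28+32+26+14 = 100
Base→H→U→B→F: 28+32+37+14 = 111
Base→B→F→H→U: 33+14+9+32 = 88
Base→B→F→U→H: 33+14+26+32 = 105
… (10 more)
The minimum is 73.
One shortest path: Base → H → B → F → U.

73 miles — the minimum one-way total.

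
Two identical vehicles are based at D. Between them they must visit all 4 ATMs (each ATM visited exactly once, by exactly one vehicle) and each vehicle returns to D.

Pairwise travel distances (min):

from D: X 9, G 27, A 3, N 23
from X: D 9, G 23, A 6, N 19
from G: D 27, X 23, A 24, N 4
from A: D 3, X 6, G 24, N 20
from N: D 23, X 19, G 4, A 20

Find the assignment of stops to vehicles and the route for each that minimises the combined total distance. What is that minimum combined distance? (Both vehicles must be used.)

65 min — the smallest possible combined total.

Check every non-empty split of the stops between the two vehicles; for each half take its own optimal tour:
  {X} + {G, A, N}: 18 + 54 = 72
  {G} + {X, A, N}: 54 + 51 = 105
  {X, G} + {A, N}: 59 + 46 = 105
  {A} + {X, G, N}: 6 + 59 = 65
  {X, A} + {G, N}: 18 + 54 = 72
  {G, A} + {X, N}: 54 + 51 = 105
  … (7 splits in total)
Best: vehicle 1 D → A → D = 6; vehicle 2 D → X → G → N → D = 59; combined 65.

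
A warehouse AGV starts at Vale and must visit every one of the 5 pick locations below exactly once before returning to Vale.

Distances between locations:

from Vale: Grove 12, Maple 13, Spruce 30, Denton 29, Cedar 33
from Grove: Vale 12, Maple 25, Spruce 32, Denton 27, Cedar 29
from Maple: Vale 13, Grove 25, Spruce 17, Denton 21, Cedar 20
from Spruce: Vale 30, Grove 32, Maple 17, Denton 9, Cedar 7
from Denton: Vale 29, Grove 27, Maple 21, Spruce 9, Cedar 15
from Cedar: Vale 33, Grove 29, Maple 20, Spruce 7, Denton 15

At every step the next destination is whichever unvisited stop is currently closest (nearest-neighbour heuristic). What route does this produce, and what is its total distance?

Vale → [Grove:12 / Maple:13 / Denton:29 / Spruce:30 / Cedar:33] → Grove (12)
Grove → [Maple:25 / Denton:27 / Cedar:29 / Spruce:32] → Maple (25)
Maple → [Spruce:17 / Cedar:20 / Denton:21] → Spruce (17)
Spruce → [Cedar:7 / Denton:9] → Cedar (7)
Cedar → [Denton:15] → Denton (15)
Return Denton→Vale: 29.
Total = 12 + 25 + 17 + 7 + 15 + 29 = 105.

Nearest-neighbour total = 105; route Vale → Grove → Maple → Spruce → Cedar → Denton → Vale.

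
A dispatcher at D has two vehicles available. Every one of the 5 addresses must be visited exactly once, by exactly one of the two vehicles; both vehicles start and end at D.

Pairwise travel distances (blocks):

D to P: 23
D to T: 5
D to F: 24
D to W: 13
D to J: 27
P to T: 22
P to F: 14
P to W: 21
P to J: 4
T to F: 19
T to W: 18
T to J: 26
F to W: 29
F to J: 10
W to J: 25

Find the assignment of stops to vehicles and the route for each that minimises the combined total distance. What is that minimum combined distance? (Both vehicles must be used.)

Try each way of splitting the stops between the two vehicles (each non-empty) and, for each split, find the best tour for each vehicle:
  {P} + {T, F, W, J}: 46 + 72 = 118
  {T} + {P, F, W, J}: 10 + 72 = 82
  {P, T} + {F, W, J}: 50 + 72 = 122
  {F} + {P, T, W, J}: 48 + 69 = 117
  {P, F} + {T, W, J}: 61 + 69 = 130
  {T, F} + {P, W, J}: 48 + 65 = 113
  … (15 splits in total)
Best: vehicle 1 D → T → D = 10; vehicle 2 D → F → J → P → W → D = 72; combined 82.

82 blocks — the smallest possible combined total.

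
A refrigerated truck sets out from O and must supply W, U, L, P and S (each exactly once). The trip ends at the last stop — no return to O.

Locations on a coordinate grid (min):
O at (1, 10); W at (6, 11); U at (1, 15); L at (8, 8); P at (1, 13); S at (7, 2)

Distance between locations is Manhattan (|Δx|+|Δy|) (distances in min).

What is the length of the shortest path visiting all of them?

There are 5! = 120 possible orderings.
O → W → U → L → P → S: 6+9+14+12+17 = 58
O → W → U → L → S → P: 6+9+14+7+17 = 53
O → W → U → P → L → S: 6+9+2+12+7 = 36
O → W → U → P → S → L: 6+9+2+17+7 = 41
O → W → U → S → L → P: 6+9+19+7+12 = 53
O → W → U → S → P → L: 6+9+19+17+12 = 63
O → W → L → U → P → S: 6+5+14+2+17 = 44
O → W → L → U → S → P: 6+5+14+19+17 = 61
O → W → L → P → U → S: 6+5+12+2+19 = 44
O → W → L → P → S → U: 6+5+12+17+19 = 59
O → W → L → S → U → P: 6+5+7+19+2 = 39
O → W → L → S → P → U: 6+5+7+17+2 = 37
O → W → P → U → L → S: 6+7+2+14+7 = 36
O → W → P → U → S → L: 6+7+2+19+7 = 41
… (106 more)
O → U → P → W → L → S: 5+2+7+5+7 = 26  ← best
The minimum is 26.
One shortest path: O → U → P → W → L → S.

26 min — the minimum one-way total.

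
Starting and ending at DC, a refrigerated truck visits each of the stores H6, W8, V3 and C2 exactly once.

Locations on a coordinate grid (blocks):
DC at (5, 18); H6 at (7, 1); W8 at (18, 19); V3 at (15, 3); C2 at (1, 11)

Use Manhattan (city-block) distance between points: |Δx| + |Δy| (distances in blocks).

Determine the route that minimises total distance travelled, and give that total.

DC → H6 → W8 → V3 → C2 → DC: 19+29+19+22+11 = 100
DC → H6 → W8 → C2 → V3 → DC: 19+29+25+22+25 = 120
DC → H6 → V3 → W8 → C2 → DC: 19+10+19+25+11 = 84
DC → H6 → V3 → C2 → W8 → DC: 19+10+22+25+14 = 90
DC → H6 → C2 → W8 → V3 → DC: 19+16+25+19+25 = 104
DC → H6 → C2 → V3 → W8 → DC: 19+16+22+19+14 = 90
DC → W8 → H6 → V3 → C2 → DC: 14+29+10+22+11 = 86
DC → W8 → H6 → C2 → V3 → DC: 14+29+16+22+25 = 106
DC → W8 → V3 → H6 → C2 → DC: 14+19+10+16+11 = 70
DC → W8 → C2 → H6 → V3 → DC: 14+25+16+10+25 = 90
DC → V3 → H6 → W8 → C2 → DC: 25+10+29+25+11 = 100
DC → V3 → W8 → H6 → C2 → DC: 25+19+29+16+11 = 100
The minimum is 70.
One optimal route: DC → W8 → V3 → H6 → C2 → DC (or its reverse).

Minimum total distance: 70 blocks.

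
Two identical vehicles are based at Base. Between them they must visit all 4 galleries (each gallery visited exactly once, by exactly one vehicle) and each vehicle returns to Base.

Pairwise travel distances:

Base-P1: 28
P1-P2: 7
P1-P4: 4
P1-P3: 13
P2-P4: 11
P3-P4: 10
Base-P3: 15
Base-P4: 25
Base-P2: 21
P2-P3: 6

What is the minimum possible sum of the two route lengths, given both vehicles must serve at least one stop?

Minimum combined distance: 87.

Try each way of splitting the stops between the two vehicles (each non-empty) and, for each split, find the best tour for each vehicle:
  {P1} + {P2, P3, P4}: 56 + 57 = 113
  {P2} + {P1, P3, P4}: 42 + 57 = 99
  {P1, P2} + {P3, P4}: 56 + 50 = 106
  {P3} + {P1, P2, P4}: 30 + 57 = 87
  {P1, P3} + {P2, P4}: 56 + 57 = 113
  {P2, P3} + {P1, P4}: 42 + 57 = 99
  … (7 splits in total)
Best: vehicle 1 Base → P3 → Base = 30; vehicle 2 Base → P2 → P1 → P4 → Base = 57; combined 87.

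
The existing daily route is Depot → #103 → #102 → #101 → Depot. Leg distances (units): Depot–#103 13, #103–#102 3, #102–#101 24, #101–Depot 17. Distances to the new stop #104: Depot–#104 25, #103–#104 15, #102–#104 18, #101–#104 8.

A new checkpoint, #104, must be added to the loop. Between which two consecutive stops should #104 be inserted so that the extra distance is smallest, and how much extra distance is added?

Insertion cost between consecutive stops i–j is d(i,#104) + d(#104,j) − d(i,j):
  between Depot and #103: 25 + 15 − 13 = 27
  between #103 and #102: 15 + 18 − 3 = 30
  between #102 and #101: 18 + 8 − 24 = 2
  between #101 and Depot: 8 + 25 − 17 = 16
Cheapest insertion is between #102 and #101, adding 2.
New total = 57 + 2 = 59.

Minimum extra distance: 2, inserting #104 between #102 and #101.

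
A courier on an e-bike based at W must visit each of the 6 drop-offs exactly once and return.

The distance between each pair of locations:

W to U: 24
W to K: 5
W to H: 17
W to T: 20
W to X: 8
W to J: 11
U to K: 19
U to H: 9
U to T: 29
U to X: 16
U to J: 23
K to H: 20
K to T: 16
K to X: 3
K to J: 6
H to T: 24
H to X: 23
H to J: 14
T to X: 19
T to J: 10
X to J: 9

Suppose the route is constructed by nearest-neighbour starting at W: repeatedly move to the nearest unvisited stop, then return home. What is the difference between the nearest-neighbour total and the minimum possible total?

From W: K=5, X=8, J=11, H=17, T=20, U=24 → choose K (5).
From K: X=3, J=6, T=16, U=19, H=20 → choose X (3).
From X: J=9, U=16, T=19, H=23 → choose J (9).
From J: T=10, H=14, U=23 → choose T (10).
From T: H=24, U=29 → choose H (24).
From H: U=9 → choose U (9).
NN route W → K → X → J → T → H → U → W costs 84.
Optimal: W → K → X → U → H → J → T → W costs 77 (by enumerating all 360 distinct tours).
Excess = 84 − 77 = 7.

7 longer than the optimal tour.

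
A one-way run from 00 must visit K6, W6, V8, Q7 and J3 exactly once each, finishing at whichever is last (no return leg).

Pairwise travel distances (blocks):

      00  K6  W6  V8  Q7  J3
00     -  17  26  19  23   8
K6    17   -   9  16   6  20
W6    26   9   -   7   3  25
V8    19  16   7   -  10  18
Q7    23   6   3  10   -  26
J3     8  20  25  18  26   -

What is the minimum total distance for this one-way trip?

There are 5! = 120 possible orderings.
00 → K6 → W6 → V8 → Q7 → J3: 17+9+7+10+26 = 69
00 → K6 → W6 → V8 → J3 → Q7: 17+9+7+18+26 = 77
00 → K6 → W6 → Q7 → V8 → J3: 17+9+3+10+18 = 57
00 → K6 → W6 → Q7 → J3 → V8: 17+9+3+26+18 = 73
00 → K6 → W6 → J3 → V8 → Q7: 17+9+25+18+10 = 79
00 → K6 → W6 → J3 → Q7 → V8: 17+9+25+26+10 = 87
00 → K6 → V8 → W6 → Q7 → J3: 17+16+7+3+26 = 69
00 → K6 → V8 → W6 → J3 → Q7: 17+16+7+25+26 = 91
00 → K6 → V8 → Q7 → W6 → J3: 17+16+10+3+25 = 71
00 → K6 → V8 → Q7 → J3 → W6: 17+16+10+26+25 = 94
00 → K6 → V8 → J3 → W6 → Q7: 17+16+18+25+3 = 79
00 → K6 → V8 → J3 → Q7 → W6: 17+16+18+26+3 = 80
00 → K6 → Q7 → W6 → V8 → J3: 17+6+3+7+18 = 51
00 → K6 → Q7 → W6 → J3 → V8: 17+6+3+25+18 = 69
… (106 more)
00 → J3 → V8 → W6 → Q7 → K6: 8+18+7+3+6 = 42  ← best
The minimum is 42.
One shortest path: 00 → J3 → V8 → W6 → Q7 → K6.

Shortest open route: 42 blocks.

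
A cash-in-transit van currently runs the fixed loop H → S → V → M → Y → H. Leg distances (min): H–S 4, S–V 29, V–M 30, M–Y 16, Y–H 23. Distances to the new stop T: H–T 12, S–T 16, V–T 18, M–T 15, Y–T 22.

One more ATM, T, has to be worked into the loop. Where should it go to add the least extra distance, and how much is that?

Insertion cost between consecutive stops i–j is d(i,T) + d(T,j) − d(i,j):
  between H and S: 12 + 16 − 4 = 24
  between S and V: 16 + 18 − 29 = 5
  between V and M: 18 + 15 − 30 = 3
  between M and Y: 15 + 22 − 16 = 21
  between Y and H: 22 + 12 − 23 = 11
Cheapest insertion is between V and M, adding 3.
New total = 102 + 3 = 105.

Adding 3 min by placing T on the V–M leg.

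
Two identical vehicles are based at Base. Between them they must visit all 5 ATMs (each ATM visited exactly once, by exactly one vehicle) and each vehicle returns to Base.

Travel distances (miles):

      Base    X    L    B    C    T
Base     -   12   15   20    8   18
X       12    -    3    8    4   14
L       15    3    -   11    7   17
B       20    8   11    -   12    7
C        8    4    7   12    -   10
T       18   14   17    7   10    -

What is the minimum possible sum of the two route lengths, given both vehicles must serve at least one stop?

Check every non-empty split of the stops between the two vehicles; for each half take its own optimal tour:
  {X} + {L, B, C, T}: 24 + 51 = 75
  {L} + {X, B, C, T}: 30 + 45 = 75
  {X, L} + {B, C, T}: 30 + 45 = 75
  {B} + {X, L, C, T}: 40 + 50 = 90
  {X, B} + {L, C, T}: 40 + 50 = 90
  {L, B} + {X, C, T}: 46 + 44 = 90
  … (15 splits in total)
  {C} + {X, L, B, T}: 16 + 51 = 67  ← best
Best: vehicle 1 Base → C → Base = 16; vehicle 2 Base → X → L → B → T → Base = 51; combined 67.

67 miles — the smallest possible combined total.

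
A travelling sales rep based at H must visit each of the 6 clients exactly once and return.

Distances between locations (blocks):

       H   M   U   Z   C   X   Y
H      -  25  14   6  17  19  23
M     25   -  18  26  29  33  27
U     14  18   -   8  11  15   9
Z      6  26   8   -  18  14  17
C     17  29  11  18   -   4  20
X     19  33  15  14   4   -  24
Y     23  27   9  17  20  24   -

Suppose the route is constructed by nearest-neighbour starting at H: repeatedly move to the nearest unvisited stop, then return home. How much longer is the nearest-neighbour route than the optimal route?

9 blocks longer than the optimal tour.

From H: Z=6, U=14, C=17, X=19, Y=23, M=25 → choose Z (6).
From Z: U=8, X=14, Y=17, C=18, M=26 → choose U (8).
From U: Y=9, C=11, X=15, M=18 → choose Y (9).
From Y: C=20, X=24, M=27 → choose C (20).
From C: X=4, M=29 → choose X (4).
From X: M=33 → choose M (33).
NN route H → Z → U → Y → C → X → M → H costs 105.
Optimal: H → M → U → Y → C → X → Z → H costs 96 (by enumerating all 360 distinct tours).
Excess = 105 − 96 = 9.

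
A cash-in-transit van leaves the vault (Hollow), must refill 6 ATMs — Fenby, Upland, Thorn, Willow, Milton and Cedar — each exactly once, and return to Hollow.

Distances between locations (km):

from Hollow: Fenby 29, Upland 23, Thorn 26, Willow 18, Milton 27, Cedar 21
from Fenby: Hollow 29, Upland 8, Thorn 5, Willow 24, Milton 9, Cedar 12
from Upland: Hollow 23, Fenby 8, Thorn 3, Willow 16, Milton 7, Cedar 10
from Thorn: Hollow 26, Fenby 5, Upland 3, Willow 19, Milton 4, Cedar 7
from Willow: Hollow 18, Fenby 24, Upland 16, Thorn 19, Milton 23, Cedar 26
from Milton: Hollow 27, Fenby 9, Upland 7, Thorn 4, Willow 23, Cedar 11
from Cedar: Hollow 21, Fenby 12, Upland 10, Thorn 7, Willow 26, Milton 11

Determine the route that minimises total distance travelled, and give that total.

83 km — the shortest possible round trip.

Hollow - Fenby - Upland - Thorn - Willow - Milton - Cedar - Hollow: 29+8+3+19+23+11+21 = 114
Hollow - Fenby - Upland - Thorn - Willow - Cedar - Milton - Hollow: 29+8+3+19+26+11+27 = 123
Hollow - Fenby - Upland - Thorn - Milton - Willow - Cedar - Hollow: 29+8+3+4+23+26+21 = 114
Hollow - Fenby - Upland - Thorn - Milton - Cedar - Willow - Hollow: 29+8+3+4+11+26+18 = 99
Hollow - Fenby - Upland - Thorn - Cedar - Willow - Milton - Hollow: 29+8+3+7+26+23+27 = 123
Hollow - Fenby - Upland - Thorn - Cedar - Milton - Willow - Hollow: 29+8+3+7+11+23+18 = 99
Hollow - Fenby - Upland - Willow - Thorn - Milton - Cedar - Hollow: 29+8+16+19+4+11+21 = 108
Hollow - Fenby - Upland - Willow - Thorn - Cedar - Milton - Hollow: 29+8+16+19+7+11+27 = 117
… (352 more)
Hollow - Willow - Upland - Fenby - Thorn - Milton - Cedar - Hollow: 18+16+8+5+4+11+21 = 83  ← best
The minimum is 83.
One optimal route: Hollow → Willow → Upland → Fenby → Thorn → Milton → Cedar → Hollow (or its reverse).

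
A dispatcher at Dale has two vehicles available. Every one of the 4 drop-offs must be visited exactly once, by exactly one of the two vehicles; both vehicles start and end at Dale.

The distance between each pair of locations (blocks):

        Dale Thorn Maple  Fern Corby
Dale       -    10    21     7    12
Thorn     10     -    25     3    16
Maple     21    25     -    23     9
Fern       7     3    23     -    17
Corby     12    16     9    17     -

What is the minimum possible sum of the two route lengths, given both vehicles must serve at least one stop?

There are 2^3 − 1 = 7 ways to divide the 4 stops into two non-empty groups. For each, the best each vehicle can do is its own shortest tour through its group:
  {Thorn} + {Maple, Fern, Corby}: 20 + 51 = 71
  {Maple} + {Thorn, Fern, Corby}: 42 + 38 = 80
  {Thorn, Maple} + {Fern, Corby}: 56 + 36 = 92
  {Fern} + {Thorn, Maple, Corby}: 14 + 56 = 70
  {Thorn, Fern} + {Maple, Corby}: 20 + 42 = 62
  {Maple, Fern} + {Thorn, Corby}: 51 + 38 = 89
  … (7 splits in total)
Best: vehicle 1 Dale → Thorn → Fern → Dale = 20; vehicle 2 Dale → Maple → Corby → Dale = 42; combined 62.

62 blocks — the smallest possible combined total.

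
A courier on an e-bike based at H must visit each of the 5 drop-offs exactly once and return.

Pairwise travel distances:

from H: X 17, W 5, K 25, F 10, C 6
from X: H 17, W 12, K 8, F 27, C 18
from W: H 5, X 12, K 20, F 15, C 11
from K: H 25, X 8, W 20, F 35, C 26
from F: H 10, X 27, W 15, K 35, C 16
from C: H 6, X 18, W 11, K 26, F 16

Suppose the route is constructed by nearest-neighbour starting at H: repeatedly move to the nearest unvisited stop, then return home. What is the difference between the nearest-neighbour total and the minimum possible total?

H: W=5, C=6, F=10, X=17, K=25 ⇒ W
W: C=11, X=12, F=15, K=20 ⇒ C
C: F=16, X=18, K=26 ⇒ F
F: X=27, K=35 ⇒ X
X: K=8 ⇒ K
NN route H → W → C → F → X → K → H costs 92.
Optimal: H → W → X → K → C → F → H costs 77 (by enumerating all 60 distinct tours).
Excess = 92 − 77 = 15.

Excess over optimum: 15.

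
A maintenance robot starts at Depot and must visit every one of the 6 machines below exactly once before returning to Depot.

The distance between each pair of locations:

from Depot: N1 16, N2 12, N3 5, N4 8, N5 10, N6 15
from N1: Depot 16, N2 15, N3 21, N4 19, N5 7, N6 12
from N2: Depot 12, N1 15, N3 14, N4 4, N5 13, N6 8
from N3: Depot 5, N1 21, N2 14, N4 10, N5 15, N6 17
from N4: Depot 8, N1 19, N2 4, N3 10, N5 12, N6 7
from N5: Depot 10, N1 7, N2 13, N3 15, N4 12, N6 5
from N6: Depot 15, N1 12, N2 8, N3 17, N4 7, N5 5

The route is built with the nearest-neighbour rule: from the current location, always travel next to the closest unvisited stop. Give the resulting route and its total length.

55 along Depot → N3 → N4 → N2 → N6 → N5 → N1 → Depot.

Depot → [N3:5 / N4:8 / N5:10 / N2:12 / N6:15 / N1:16] → N3 (5)
N3 → [N4:10 / N2:14 / N5:15 / N6:17 / N1:21] → N4 (10)
N4 → [N2:4 / N6:7 / N5:12 / N1:19] → N2 (4)
N2 → [N6:8 / N5:13 / N1:15] → N6 (8)
N6 → [N5:5 / N1:12] → N5 (5)
N5 → [N1:7] → N1 (7)
Return N1→Depot: 16.
Total = 5 + 10 + 4 + 8 + 5 + 7 + 16 = 55.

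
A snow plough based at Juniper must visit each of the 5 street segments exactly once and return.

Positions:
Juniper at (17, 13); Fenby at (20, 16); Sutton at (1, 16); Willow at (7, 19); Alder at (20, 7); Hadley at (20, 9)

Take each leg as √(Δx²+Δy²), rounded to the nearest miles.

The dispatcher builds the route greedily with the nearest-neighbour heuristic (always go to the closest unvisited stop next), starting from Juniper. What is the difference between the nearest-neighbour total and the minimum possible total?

2 miles longer than the optimal tour.

From Juniper: Fenby=4, Hadley=5, Alder=7, Willow=12, Sutton=16 → choose Fenby (4).
From Fenby: Hadley=7, Alder=9, Willow=13, Sutton=19 → choose Hadley (7).
From Hadley: Alder=2, Willow=16, Sutton=20 → choose Alder (2).
From Alder: Willow=18, Sutton=21 → choose Willow (18).
From Willow: Sutton=7 → choose Sutton (7).
NN route Juniper → Fenby → Hadley → Alder → Willow → Sutton → Juniper costs 54.
Optimal: Juniper → Fenby → Willow → Sutton → Alder → Hadley → Juniper costs 52 (by enumerating all 60 distinct tours).
Excess = 54 − 52 = 2.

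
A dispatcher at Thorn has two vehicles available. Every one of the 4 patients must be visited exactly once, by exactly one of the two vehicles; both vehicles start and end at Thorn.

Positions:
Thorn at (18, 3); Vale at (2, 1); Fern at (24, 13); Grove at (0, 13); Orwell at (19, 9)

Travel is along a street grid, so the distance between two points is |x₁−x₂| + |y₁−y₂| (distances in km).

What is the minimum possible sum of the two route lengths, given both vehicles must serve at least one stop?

86 km — the smallest possible combined total.

There are 2^3 − 1 = 7 ways to divide the 4 stops into two non-empty groups. For each, the best each vehicle can do is its own shortest tour through its group:
  {Vale} + {Fern, Grove, Orwell}: 36 + 68 = 104
  {Fern} + {Vale, Grove, Orwell}: 32 + 62 = 94
  {Vale, Fern} + {Grove, Orwell}: 68 + 58 = 126
  {Grove} + {Vale, Fern, Orwell}: 56 + 68 = 124
  {Vale, Grove} + {Fern, Orwell}: 60 + 32 = 92
  {Fern, Grove} + {Vale, Orwell}: 68 + 50 = 118
  … (7 splits in total)
  {Vale, Fern, Grove} + {Orwell}: 72 + 14 = 86  ← best
Best: vehicle 1 Thorn → Vale → Grove → Fern → Thorn = 72; vehicle 2 Thorn → Orwell → Thorn = 14; combined 86.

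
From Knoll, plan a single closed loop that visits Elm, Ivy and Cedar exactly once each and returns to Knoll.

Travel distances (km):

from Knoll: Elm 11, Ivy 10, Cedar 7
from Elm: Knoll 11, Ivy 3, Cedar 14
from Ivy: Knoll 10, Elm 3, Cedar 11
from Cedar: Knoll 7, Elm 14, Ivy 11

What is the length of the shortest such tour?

Knoll-Elm-Ivy-Cedar-Knoll: 11+3+11+7 = 32
Knoll-Elm-Cedar-Ivy-Knoll: 11+14+11+10 = 46
Knoll-Ivy-Elm-Cedar-Knoll: 10+3+14+7 = 34
The minimum is 32.
One optimal route: Knoll → Elm → Ivy → Cedar → Knoll (or its reverse).

Minimum total distance: 32 km.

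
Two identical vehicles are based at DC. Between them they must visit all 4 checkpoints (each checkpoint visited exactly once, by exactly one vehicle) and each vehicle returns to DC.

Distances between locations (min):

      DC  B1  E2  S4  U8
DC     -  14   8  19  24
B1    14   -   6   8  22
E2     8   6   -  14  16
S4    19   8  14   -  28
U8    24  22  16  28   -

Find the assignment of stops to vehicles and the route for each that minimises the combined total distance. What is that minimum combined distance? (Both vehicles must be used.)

89 min — the smallest possible combined total.

Check every non-empty split of the stops between the two vehicles; for each half take its own optimal tour:
  {B1} + {E2, S4, U8}: 28 + 71 = 99
  {E2} + {B1, S4, U8}: 16 + 73 = 89
  {B1, E2} + {S4, U8}: 28 + 71 = 99
  {S4} + {B1, E2, U8}: 38 + 60 = 98
  {B1, S4} + {E2, U8}: 41 + 48 = 89
  {E2, S4} + {B1, U8}: 41 + 60 = 101
  … (7 splits in total)
Best: vehicle 1 DC → E2 → DC = 16; vehicle 2 DC → S4 → B1 → U8 → DC = 73; combined 89.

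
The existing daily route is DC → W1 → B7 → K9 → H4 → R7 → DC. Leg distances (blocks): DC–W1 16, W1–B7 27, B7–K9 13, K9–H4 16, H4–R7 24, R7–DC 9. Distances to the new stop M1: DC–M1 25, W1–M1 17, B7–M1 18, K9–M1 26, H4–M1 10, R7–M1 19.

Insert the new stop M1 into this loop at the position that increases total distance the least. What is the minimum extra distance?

Insertion cost between consecutive stops i–j is d(i,M1) + d(M1,j) − d(i,j):
  between DC and W1: 25 + 17 − 16 = 26
  between W1 and B7: 17 + 18 − 27 = 8
  between B7 and K9: 18 + 26 − 13 = 31
  between K9 and H4: 26 + 10 − 16 = 20
  between H4 and R7: 10 + 19 − 24 = 5
  between R7 and DC: 19 + 25 − 9 = 35
Cheapest insertion is between H4 and R7, adding 5.
New total = 105 + 5 = 110.

Minimum extra distance: 5 blocks, inserting M1 between H4 and R7.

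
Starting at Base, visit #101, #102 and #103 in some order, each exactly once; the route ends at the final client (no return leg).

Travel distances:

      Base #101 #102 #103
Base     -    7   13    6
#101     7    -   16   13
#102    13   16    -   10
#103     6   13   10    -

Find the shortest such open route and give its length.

There are 3! = 6 possible orderings.
Base→#101→#102→#103: 7+16+10 = 33
Base→#101→#103→#102: 7+13+10 = 30
Base→#102→#101→#103: 13+16+13 = 42
Base→#102→#103→#101: 13+10+13 = 36
Base→#103→#101→#102: 6+13+16 = 35
Base→#103→#102→#101: 6+10+16 = 32
The minimum is 30.
One shortest path: Base → #101 → #103 → #102.

30 — the minimum one-way total.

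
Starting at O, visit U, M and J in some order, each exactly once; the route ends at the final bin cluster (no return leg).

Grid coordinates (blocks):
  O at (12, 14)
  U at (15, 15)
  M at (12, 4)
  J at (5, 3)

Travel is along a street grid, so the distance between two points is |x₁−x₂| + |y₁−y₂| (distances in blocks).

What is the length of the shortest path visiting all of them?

There are 3! = 6 possible orderings.
O→U→M→J: 4+14+8 = 26
O→U→J→M: 4+22+8 = 34
O→M→U→J: 10+14+22 = 46
O→M→J→U: 10+8+22 = 40
O→J→U→M: 18+22+14 = 54
O→J→M→U: 18+8+14 = 40
The minimum is 26.
One shortest path: O → U → M → J.

Minimum one-way distance = 26 blocks.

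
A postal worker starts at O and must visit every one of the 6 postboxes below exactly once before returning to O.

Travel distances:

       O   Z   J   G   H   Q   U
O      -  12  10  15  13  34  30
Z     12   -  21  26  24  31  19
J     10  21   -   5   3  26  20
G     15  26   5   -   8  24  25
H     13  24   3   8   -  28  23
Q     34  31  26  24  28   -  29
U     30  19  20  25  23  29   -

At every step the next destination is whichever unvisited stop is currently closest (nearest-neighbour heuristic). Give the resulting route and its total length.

Nearest-neighbour total = 105; route O → J → H → G → Q → U → Z → O.

O → [J:10 / Z:12 / H:13 / G:15 / U:30 / Q:34] → J (10)
J → [H:3 / G:5 / U:20 / Z:21 / Q:26] → H (3)
H → [G:8 / U:23 / Z:24 / Q:28] → G (8)
G → [Q:24 / U:25 / Z:26] → Q (24)
Q → [U:29 / Z:31] → U (29)
U → [Z:19] → Z (19)
Return Z→O: 12.
Total = 10 + 3 + 8 + 24 + 29 + 19 + 12 = 105.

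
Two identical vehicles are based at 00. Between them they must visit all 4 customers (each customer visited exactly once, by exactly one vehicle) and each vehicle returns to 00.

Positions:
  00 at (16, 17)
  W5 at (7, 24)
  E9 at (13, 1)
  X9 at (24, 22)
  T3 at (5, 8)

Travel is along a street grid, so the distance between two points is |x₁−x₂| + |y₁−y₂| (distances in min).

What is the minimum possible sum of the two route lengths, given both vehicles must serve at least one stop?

94 min — the smallest possible combined total.

There are 2^3 − 1 = 7 ways to divide the 4 stops into two non-empty groups. For each, the best each vehicle can do is its own shortest tour through its group:
  {W5} + {E9, X9, T3}: 32 + 80 = 112
  {E9} + {W5, X9, T3}: 38 + 70 = 108
  {W5, E9} + {X9, T3}: 64 + 66 = 130
  {X9} + {W5, E9, T3}: 26 + 68 = 94
  {W5, X9} + {E9, T3}: 48 + 54 = 102
  {E9, X9} + {W5, T3}: 64 + 54 = 118
  … (7 splits in total)
Best: vehicle 1 00 → X9 → 00 = 26; vehicle 2 00 → W5 → T3 → E9 → 00 = 68; combined 94.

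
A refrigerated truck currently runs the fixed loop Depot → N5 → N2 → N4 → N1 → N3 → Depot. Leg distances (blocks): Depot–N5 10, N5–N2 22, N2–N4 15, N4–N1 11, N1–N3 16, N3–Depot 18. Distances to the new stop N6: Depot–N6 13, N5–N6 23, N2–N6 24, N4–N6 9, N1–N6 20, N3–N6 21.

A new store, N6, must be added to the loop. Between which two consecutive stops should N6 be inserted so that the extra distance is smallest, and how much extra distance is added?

Insertion cost between consecutive stops i–j is d(i,N6) + d(N6,j) − d(i,j):
  between Depot and N5: 13 + 23 − 10 = 26
  between N5 and N2: 23 + 24 − 22 = 25
  between N2 and N4: 24 + 9 − 15 = 18
  between N4 and N1: 9 + 20 − 11 = 18
  between N1 and N3: 20 + 21 − 16 = 25
  between N3 and Depot: 21 + 13 − 18 = 16
Cheapest insertion is between N3 and Depot, adding 16.
New total = 92 + 16 = 108.

+16 blocks — insert N6 between N3 and Depot.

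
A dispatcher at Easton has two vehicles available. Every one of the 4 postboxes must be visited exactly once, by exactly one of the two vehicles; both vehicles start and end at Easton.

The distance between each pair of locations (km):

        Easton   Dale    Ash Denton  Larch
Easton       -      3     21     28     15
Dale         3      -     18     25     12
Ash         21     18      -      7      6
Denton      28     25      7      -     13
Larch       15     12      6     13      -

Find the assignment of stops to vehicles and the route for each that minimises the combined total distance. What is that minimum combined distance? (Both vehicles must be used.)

Try each way of splitting the stops between the two vehicles (each non-empty) and, for each split, find the best tour for each vehicle:
  {Dale} + {Ash, Denton, Larch}: 6 + 56 = 62
  {Ash} + {Dale, Denton, Larch}: 42 + 56 = 98
  {Dale, Ash} + {Denton, Larch}: 42 + 56 = 98
  {Denton} + {Dale, Ash, Larch}: 56 + 42 = 98
  {Dale, Denton} + {Ash, Larch}: 56 + 42 = 98
  {Ash, Denton} + {Dale, Larch}: 56 + 30 = 86
  … (7 splits in total)
Best: vehicle 1 Easton → Dale → Easton = 6; vehicle 2 Easton → Ash → Denton → Larch → Easton = 56; combined 62.

Minimum combined distance: 62 km.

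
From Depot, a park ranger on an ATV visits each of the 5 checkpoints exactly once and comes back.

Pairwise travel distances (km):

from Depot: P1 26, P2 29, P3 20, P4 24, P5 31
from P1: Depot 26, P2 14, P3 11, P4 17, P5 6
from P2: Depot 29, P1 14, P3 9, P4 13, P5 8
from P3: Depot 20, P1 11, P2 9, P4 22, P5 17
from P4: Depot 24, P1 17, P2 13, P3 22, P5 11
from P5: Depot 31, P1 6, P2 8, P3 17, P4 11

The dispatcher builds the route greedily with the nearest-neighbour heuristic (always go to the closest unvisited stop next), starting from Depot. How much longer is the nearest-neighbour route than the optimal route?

Depot: P3=20, P4=24, P1=26, P2=29, P5=31 ⇒ P3
P3: P2=9, P1=11, P5=17, P4=22 ⇒ P2
P2: P5=8, P4=13, P1=14 ⇒ P5
P5: P1=6, P4=11 ⇒ P1
P1: P4=17 ⇒ P4
NN route Depot → P3 → P2 → P5 → P1 → P4 → Depot costs 84.
Optimal: Depot → P3 → P1 → P5 → P2 → P4 → Depot costs 82 (by enumerating all 60 distinct tours).
Excess = 84 − 82 = 2.

2 km longer than the optimal tour.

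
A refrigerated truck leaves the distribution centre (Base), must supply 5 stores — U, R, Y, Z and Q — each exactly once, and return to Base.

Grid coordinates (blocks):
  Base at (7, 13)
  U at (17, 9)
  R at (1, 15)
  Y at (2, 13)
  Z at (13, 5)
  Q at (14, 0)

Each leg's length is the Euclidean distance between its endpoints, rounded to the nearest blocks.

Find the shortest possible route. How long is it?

47 blocks — the shortest possible round trip.

With 5 stops there are 5!/2 = 60 distinct round trips (a route and its reverse cost the same).
Base-U-R-Y-Z-Q-Base: 11+17+2+14+5+15 = 64
Base-U-R-Y-Q-Z-Base: 11+17+2+18+5+10 = 63
Base-U-R-Z-Y-Q-Base: 11+17+16+14+18+15 = 91
Base-U-R-Z-Q-Y-Base: 11+17+16+5+18+5 = 72
Base-U-R-Q-Y-Z-Base: 11+17+20+18+14+10 = 90
Base-U-R-Q-Z-Y-Base: 11+17+20+5+14+5 = 72
Base-U-Y-R-Z-Q-Base: 11+16+2+16+5+15 = 65
Base-U-Y-R-Q-Z-Base: 11+16+2+20+5+10 = 64
Base-U-Y-Z-R-Q-Base: 11+16+14+16+20+15 = 92
Base-U-Y-Z-Q-R-Base: 11+16+14+5+20+6 = 72
Base-U-Y-Q-R-Z-Base: 11+16+18+20+16+10 = 91
Base-U-Y-Q-Z-R-Base: 11+16+18+5+16+6 = 72
Base-U-Z-R-Y-Q-Base: 11+6+16+2+18+15 = 68
Base-U-Z-R-Q-Y-Base: 11+6+16+20+18+5 = 76
… (46 more)
Base-U-Q-Z-Y-R-Base: 11+9+5+14+2+6 = 47  ← best
The minimum is 47.
One optimal route: Base → U → Q → Z → Y → R → Base (or its reverse).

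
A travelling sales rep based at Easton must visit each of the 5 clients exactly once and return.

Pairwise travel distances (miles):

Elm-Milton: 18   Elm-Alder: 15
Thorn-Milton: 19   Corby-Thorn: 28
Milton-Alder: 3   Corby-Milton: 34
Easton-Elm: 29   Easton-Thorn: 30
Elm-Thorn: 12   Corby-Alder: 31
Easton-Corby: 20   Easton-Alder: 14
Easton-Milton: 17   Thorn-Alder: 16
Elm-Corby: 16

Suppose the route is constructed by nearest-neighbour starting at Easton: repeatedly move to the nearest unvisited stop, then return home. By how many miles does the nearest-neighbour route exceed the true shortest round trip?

The nearest-neighbour route is 11 miles longer than optimal.

From Easton: Alder=14, Milton=17, Corby=20, Elm=29, Thorn=30 → choose Alder (14).
From Alder: Milton=3, Elm=15, Thorn=16, Corby=31 → choose Milton (3).
From Milton: Elm=18, Thorn=19, Corby=34 → choose Elm (18).
From Elm: Thorn=12, Corby=16 → choose Thorn (12).
From Thorn: Corby=28 → choose Corby (28).
NN route Easton → Alder → Milton → Elm → Thorn → Corby → Easton costs 95.
Optimal: Easton → Corby → Elm → Thorn → Milton → Alder → Easton costs 84 (by enumerating all 60 distinct tours).
Excess = 95 − 84 = 11.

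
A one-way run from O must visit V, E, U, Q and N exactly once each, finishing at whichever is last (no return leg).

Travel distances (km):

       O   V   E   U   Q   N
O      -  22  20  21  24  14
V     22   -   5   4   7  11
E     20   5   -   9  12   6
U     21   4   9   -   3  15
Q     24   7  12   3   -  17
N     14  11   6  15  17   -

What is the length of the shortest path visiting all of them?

Minimum one-way distance = 32 km.

There are 5! = 120 possible orderings.
O→V→E→U→Q→N: 22+5+9+3+17 = 56
O→V→E→U→N→Q: 22+5+9+15+17 = 68
O→V→E→Q→U→N: 22+5+12+3+15 = 57
O→V→E→Q→N→U: 22+5+12+17+15 = 71
O→V→E→N→U→Q: 22+5+6+15+3 = 51
O→V→E→N→Q→U: 22+5+6+17+3 = 53
O→V→U→E→Q→N: 22+4+9+12+17 = 64
O→V→U→E→N→Q: 22+4+9+6+17 = 58
O→V→U→Q→E→N: 22+4+3+12+6 = 47
O→V→U→Q→N→E: 22+4+3+17+6 = 52
O→V→U→N→E→Q: 22+4+15+6+12 = 59
O→V→U→N→Q→E: 22+4+15+17+12 = 70
O→V→Q→E→U→N: 22+7+12+9+15 = 65
O→V→Q→E→N→U: 22+7+12+6+15 = 62
… (106 more)
O→N→E→V→U→Q: 14+6+5+4+3 = 32  ← best
The minimum is 32.
One shortest path: O → N → E → V → U → Q.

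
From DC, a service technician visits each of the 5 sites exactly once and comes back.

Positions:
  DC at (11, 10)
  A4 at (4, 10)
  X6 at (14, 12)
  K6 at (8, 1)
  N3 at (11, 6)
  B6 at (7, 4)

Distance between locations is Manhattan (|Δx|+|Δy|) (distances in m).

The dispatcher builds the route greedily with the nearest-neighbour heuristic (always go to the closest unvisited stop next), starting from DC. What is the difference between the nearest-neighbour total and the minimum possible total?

DC: N3=4, X6=5, A4=7, B6=10, K6=12 ⇒ N3
N3: B6=6, K6=8, X6=9, A4=11 ⇒ B6
B6: K6=4, A4=9, X6=15 ⇒ K6
K6: A4=13, X6=17 ⇒ A4
A4: X6=12 ⇒ X6
NN route DC → N3 → B6 → K6 → A4 → X6 → DC costs 44.
Optimal: DC → A4 → B6 → K6 → N3 → X6 → DC costs 42 (by enumerating all 60 distinct tours).
Excess = 44 − 42 = 2.

2 m longer than the optimal tour.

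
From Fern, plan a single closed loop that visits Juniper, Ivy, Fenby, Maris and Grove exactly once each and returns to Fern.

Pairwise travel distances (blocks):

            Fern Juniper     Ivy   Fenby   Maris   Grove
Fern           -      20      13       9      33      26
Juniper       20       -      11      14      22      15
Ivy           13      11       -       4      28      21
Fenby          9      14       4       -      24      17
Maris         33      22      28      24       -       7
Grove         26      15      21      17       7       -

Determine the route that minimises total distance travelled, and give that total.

With 5 stops there are 5!/2 = 60 distinct round trips (a route and its reverse cost the same).
Fern - Juniper - Ivy - Fenby - Maris - Grove - Fern: 20+11+4+24+7+26 = 92
Fern - Juniper - Ivy - Fenby - Grove - Maris - Fern: 20+11+4+17+7+33 = 92
Fern - Juniper - Ivy - Maris - Fenby - Grove - Fern: 20+11+28+24+17+26 = 126
Fern - Juniper - Ivy - Maris - Grove - Fenby - Fern: 20+11+28+7+17+9 = 92
Fern - Juniper - Ivy - Grove - Fenby - Maris - Fern: 20+11+21+17+24+33 = 126
Fern - Juniper - Ivy - Grove - Maris - Fenby - Fern: 20+11+21+7+24+9 = 92
Fern - Juniper - Fenby - Ivy - Maris - Grove - Fern: 20+14+4+28+7+26 = 99
Fern - Juniper - Fenby - Ivy - Grove - Maris - Fern: 20+14+4+21+7+33 = 99
Fern - Juniper - Fenby - Maris - Ivy - Grove - Fern: 20+14+24+28+21+26 = 133
Fern - Juniper - Fenby - Maris - Grove - Ivy - Fern: 20+14+24+7+21+13 = 99
Fern - Juniper - Fenby - Grove - Ivy - Maris - Fern: 20+14+17+21+28+33 = 133
Fern - Juniper - Fenby - Grove - Maris - Ivy - Fern: 20+14+17+7+28+13 = 99
Fern - Juniper - Maris - Ivy - Fenby - Grove - Fern: 20+22+28+4+17+26 = 117
Fern - Juniper - Maris - Ivy - Grove - Fenby - Fern: 20+22+28+21+17+9 = 117
… (46 more)
Fern - Ivy - Juniper - Maris - Grove - Fenby - Fern: 13+11+22+7+17+9 = 79  ← best
The minimum is 79.
One optimal route: Fern → Ivy → Juniper → Maris → Grove → Fenby → Fern (or its reverse).

Minimum total distance: 79 blocks.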